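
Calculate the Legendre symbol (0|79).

Top reduces to 0: gcd > 1, so the symbol is 0.

0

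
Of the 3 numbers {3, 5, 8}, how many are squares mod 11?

2

(3/11) = +1 → QR.
(5/11) = +1 → QR.
(8/11) = -1 → non-residue.
Total quadratic residues among the 3: 2.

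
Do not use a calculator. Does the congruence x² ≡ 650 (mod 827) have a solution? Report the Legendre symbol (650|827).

Pull out 2: since 827 ≡ 3 (mod 8), (2/827) = -1.
Reciprocity: 325 ≡ 1 and 827 ≡ 3 (mod 4), so (325/827) = +(827/325).
Reduce top mod 325: now compute (177/325).
Reciprocity: 177 ≡ 1 and 325 ≡ 1 (mod 4), so (177/325) = +(325/177).
Reduce top mod 177: now compute (148/177).
Pull out 2^2: since 177 ≡ 1 (mod 8), (2/177) = +1, so (2/177)^2 = +1.
Reciprocity: 37 ≡ 1 and 177 ≡ 1 (mod 4), so (37/177) = +(177/37).
Reduce top mod 37: now compute (29/37).
Reciprocity: 29 ≡ 1 and 37 ≡ 1 (mod 4), so (29/37) = +(37/29).
Reduce top mod 29: now compute (8/29).
Pull out 2^3: since 29 ≡ 5 (mod 8), (2/29) = -1, so (2/29)^3 = -1.
Reached (1/29) = 1. Collecting the sign flips along the way, the symbol is +1.

1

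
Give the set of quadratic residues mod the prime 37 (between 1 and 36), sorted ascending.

1, 3, 4, 7, 9, 10, 11, 12, 16, 21, 25, 26, 27, 28, 30, 33, 34, 36

Square k = 1,…,18 (k and 37−k give the same square):
1²=1, 2²=4, 3²=9, 4²=16, 5²=25, 6²=36, 7²≡12, 8²≡27, 9²≡7, 10²≡26, 11²≡10, 12²≡33, 13²≡21, 14²≡11, 15²≡3, 16²≡34, 17²≡30, 18²≡28 (mod 37).
So the quadratic residues mod 37 are {1, 3, 4, 7, 9, 10, 11, 12, 16, 21, 25, 26, 27, 28, 30, 33, 34, 36}.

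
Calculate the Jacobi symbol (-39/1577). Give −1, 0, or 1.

First reduce: -39 ≡ 1538 (mod 1577).
Pull out 2: since 1577 ≡ 1 (mod 8), (2/1577) = +1.
Reciprocity: 769 ≡ 1 and 1577 ≡ 1 (mod 4), so (769/1577) = +(1577/769).
Reduce top mod 769: now compute (39/769).
Reciprocity: 39 ≡ 3 and 769 ≡ 1 (mod 4), so (39/769) = +(769/39).
Reduce top mod 39: now compute (28/39).
Pull out 2^2: since 39 ≡ 7 (mod 8), (2/39) = +1, so (2/39)^2 = +1.
Reciprocity: 7 ≡ 3 and 39 ≡ 3 (mod 4), so (7/39) = −(39/7).
Reduce top mod 7: now compute (4/7).
Pull out 2^2: since 7 ≡ 7 (mod 8), (2/7) = +1, so (2/7)^2 = +1.
Reached (1/7) = 1. Collecting the sign flips along the way, the symbol is -1.

-1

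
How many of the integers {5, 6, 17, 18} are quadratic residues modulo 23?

(5/23) = -1 → non-residue.
(6/23) = +1 → QR.
(17/23) = -1 → non-residue.
(18/23) = +1 → QR.
Total quadratic residues among the 4: 2.

2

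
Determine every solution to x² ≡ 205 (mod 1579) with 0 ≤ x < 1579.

90, 1489

Since 1579 ≡ 3 (mod 4), a square root of 205 is 205^((1579+1)/4) = 205^395 mod 1579.
Repeated squaring: 205^2≡971, 205^4≡178, 205^8≡104, 205^16≡1342, 205^32≡904, 205^64≡873, 205^128≡1051, 205^256≡880 (mod 1579).
205^395 = 205^(256+128+8+2+1) ≡ 1489 (mod 1579).
Check: 1489² = 2217121 ≡ 205 (mod 1579). The two roots are 90 and 1489.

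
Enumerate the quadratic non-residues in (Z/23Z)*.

Square k = 1,…,11 (k and 23−k give the same square):
1²=1, 2²=4, 3²=9, 4²=16, 5²≡2, 6²≡13, 7²≡3, 8²≡18, 9²≡12, 10²≡8, 11²≡6 (mod 23).
The residues are {1, 2, 3, 4, 6, 8, 9, 12, 13, 16, 18}; the non-residues are the remaining 11 nonzero classes.

5, 7, 10, 11, 14, 15, 17, 19, 20, 21, 22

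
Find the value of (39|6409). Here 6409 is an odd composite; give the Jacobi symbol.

0

Reciprocity: 39 ≡ 3 and 6409 ≡ 1 (mod 4), so (39/6409) = +(6409/39).
Reduce top mod 39: now compute (13/39).
Reciprocity: 13 ≡ 1 and 39 ≡ 3 (mod 4), so (13/39) = +(39/13).
Reduce top mod 13: now compute (0/13).
Top reduces to 0: gcd > 1, so the symbol is 0.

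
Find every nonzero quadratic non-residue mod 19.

2,3,8,10,12,13,14,15,18

Square k = 1,…,9 (k and 19−k give the same square):
1²=1, 2²=4, 3²=9, 4²=16, 5²≡6, 6²≡17, 7²≡11, 8²≡7, 9²≡5 (mod 19).
The residues are {1, 4, 5, 6, 7, 9, 11, 16, 17}; the non-residues are the remaining 9 nonzero classes.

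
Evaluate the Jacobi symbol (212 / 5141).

Pull out 2^2: since 5141 ≡ 5 (mod 8), (2/5141) = -1, so (2/5141)^2 = +1.
Reciprocity: 53 ≡ 1 and 5141 ≡ 1 (mod 4), so (53/5141) = +(5141/53).
Reduce top mod 53: now compute (0/53).
Top reduces to 0: gcd > 1, so the symbol is 0.

0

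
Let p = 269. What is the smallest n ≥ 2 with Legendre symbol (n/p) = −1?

2

(2/269) = −1, so 2 is the smallest positive non-residue mod 269.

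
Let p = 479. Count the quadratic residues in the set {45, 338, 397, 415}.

3

(45/479) = +1 → QR.
(338/479) = +1 → QR.
(397/479) = +1 → QR.
(415/479) = -1 → non-residue.
Total quadratic residues among the 4: 3.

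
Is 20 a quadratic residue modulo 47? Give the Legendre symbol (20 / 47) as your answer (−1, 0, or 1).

Pull out 2^2: since 47 ≡ 7 (mod 8), (2/47) = +1, so (2/47)^2 = +1.
Reciprocity: 5 ≡ 1 and 47 ≡ 3 (mod 4), so (5/47) = +(47/5).
Reduce top mod 5: now compute (2/5).
Pull out 2: since 5 ≡ 5 (mod 8), (2/5) = -1.
Reached (1/5) = 1. Collecting the sign flips along the way, the symbol is -1.

-1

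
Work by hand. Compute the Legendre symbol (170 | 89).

1

First reduce: 170 ≡ 81 (mod 89).
Reciprocity: 81 ≡ 1 and 89 ≡ 1 (mod 4), so (81/89) = +(89/81).
Reduce top mod 81: now compute (8/81).
Pull out 2^3: since 81 ≡ 1 (mod 8), (2/81) = +1, so (2/81)^3 = +1.
Reached (1/81) = 1. Collecting the sign flips along the way, the symbol is +1.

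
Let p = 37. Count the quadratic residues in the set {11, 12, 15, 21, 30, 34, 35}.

5

(11/37) = +1 → QR.
(12/37) = +1 → QR.
(15/37) = -1 → non-residue.
(21/37) = +1 → QR.
(30/37) = +1 → QR.
(34/37) = +1 → QR.
(35/37) = -1 → non-residue.
Total quadratic residues among the 7: 5.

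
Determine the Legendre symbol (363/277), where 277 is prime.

1

First reduce: 363 ≡ 86 (mod 277).
Pull out 2: since 277 ≡ 5 (mod 8), (2/277) = -1.
Reciprocity: 43 ≡ 3 and 277 ≡ 1 (mod 4), so (43/277) = +(277/43).
Reduce top mod 43: now compute (19/43).
Reciprocity: 19 ≡ 3 and 43 ≡ 3 (mod 4), so (19/43) = −(43/19).
Reduce top mod 19: now compute (5/19).
Reciprocity: 5 ≡ 1 and 19 ≡ 3 (mod 4), so (5/19) = +(19/5).
Reduce top mod 5: now compute (4/5).
Pull out 2^2: since 5 ≡ 5 (mod 8), (2/5) = -1, so (2/5)^2 = +1.
Reached (1/5) = 1. Collecting the sign flips along the way, the symbol is +1.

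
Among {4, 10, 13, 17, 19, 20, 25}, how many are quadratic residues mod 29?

(4/29) = +1 → QR.
(10/29) = -1 → non-residue.
(13/29) = +1 → QR.
(17/29) = -1 → non-residue.
(19/29) = -1 → non-residue.
(20/29) = +1 → QR.
(25/29) = +1 → QR.
Total quadratic residues among the 7: 4.

4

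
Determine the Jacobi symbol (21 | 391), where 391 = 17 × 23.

Reciprocity: 21 ≡ 1 and 391 ≡ 3 (mod 4), so (21/391) = +(391/21).
Reduce top mod 21: now compute (13/21).
Reciprocity: 13 ≡ 1 and 21 ≡ 1 (mod 4), so (13/21) = +(21/13).
Reduce top mod 13: now compute (8/13).
Pull out 2^3: since 13 ≡ 5 (mod 8), (2/13) = -1, so (2/13)^3 = -1.
Reached (1/13) = 1. Collecting the sign flips along the way, the symbol is -1.

-1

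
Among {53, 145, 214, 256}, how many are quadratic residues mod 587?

(53/587) = +1 → QR.
(145/587) = -1 → non-residue.
(214/587) = +1 → QR.
(256/587) = +1 → QR.
Total quadratic residues among the 4: 3.

3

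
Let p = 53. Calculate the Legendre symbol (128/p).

First reduce: 128 ≡ 22 (mod 53).
Pull out 2: since 53 ≡ 5 (mod 8), (2/53) = -1.
Reciprocity: 11 ≡ 3 and 53 ≡ 1 (mod 4), so (11/53) = +(53/11).
Reduce top mod 11: now compute (9/11).
Reciprocity: 9 ≡ 1 and 11 ≡ 3 (mod 4), so (9/11) = +(11/9).
Reduce top mod 9: now compute (2/9).
Pull out 2: since 9 ≡ 1 (mod 8), (2/9) = +1.
Reached (1/9) = 1. Collecting the sign flips along the way, the symbol is -1.

-1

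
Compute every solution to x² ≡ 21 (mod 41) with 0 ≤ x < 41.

12, 29

41 ≡ 1 (mod 4), so we find a root by search.
Trying successive values, 12² = 144 ≡ 21 (mod 41). The other root is 41 − 12 = 29.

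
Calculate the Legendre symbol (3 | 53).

Reciprocity: 3 ≡ 3 and 53 ≡ 1 (mod 4), so (3/53) = +(53/3).
Reduce top mod 3: now compute (2/3).
Pull out 2: since 3 ≡ 3 (mod 8), (2/3) = -1.
Reached (1/3) = 1. Collecting the sign flips along the way, the symbol is -1.

-1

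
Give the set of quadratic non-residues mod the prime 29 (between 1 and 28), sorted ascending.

2, 3, 8, 10, 11, 12, 14, 15, 17, 18, 19, 21, 26, 27

Square k = 1,…,14 (k and 29−k give the same square):
1²=1, 2²=4, 3²=9, 4²=16, 5²=25, 6²≡7, 7²≡20, 8²≡6, 9²≡23, 10²≡13, 11²≡5, 12²≡28, 13²≡24, 14²≡22 (mod 29).
The residues are {1, 4, 5, 6, 7, 9, 13, 16, 20, 22, 23, 24, 25, 28}; the non-residues are the remaining 14 nonzero classes.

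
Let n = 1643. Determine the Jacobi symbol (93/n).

Reciprocity: 93 ≡ 1 and 1643 ≡ 3 (mod 4), so (93/1643) = +(1643/93).
Reduce top mod 93: now compute (62/93).
Pull out 2: since 93 ≡ 5 (mod 8), (2/93) = -1.
Reciprocity: 31 ≡ 3 and 93 ≡ 1 (mod 4), so (31/93) = +(93/31).
Reduce top mod 31: now compute (0/31).
Top reduces to 0: gcd > 1, so the symbol is 0.

0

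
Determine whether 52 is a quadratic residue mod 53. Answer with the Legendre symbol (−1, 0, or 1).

1

Pull out 2^2: since 53 ≡ 5 (mod 8), (2/53) = -1, so (2/53)^2 = +1.
Reciprocity: 13 ≡ 1 and 53 ≡ 1 (mod 4), so (13/53) = +(53/13).
Reduce top mod 13: now compute (1/13).
Reached (1/13) = 1. Collecting the sign flips along the way, the symbol is +1.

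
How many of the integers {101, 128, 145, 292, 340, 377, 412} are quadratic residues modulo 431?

(101/431) = -1 → non-residue.
(128/431) = +1 → QR.
(145/431) = +1 → QR.
(292/431) = -1 → non-residue.
(340/431) = -1 → non-residue.
(377/431) = -1 → non-residue.
(412/431) = -1 → non-residue.
Total quadratic residues among the 7: 2.

2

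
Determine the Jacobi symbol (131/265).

Reciprocity: 131 ≡ 3 and 265 ≡ 1 (mod 4), so (131/265) = +(265/131).
Reduce top mod 131: now compute (3/131).
Reciprocity: 3 ≡ 3 and 131 ≡ 3 (mod 4), so (3/131) = −(131/3).
Reduce top mod 3: now compute (2/3).
Pull out 2: since 3 ≡ 3 (mod 8), (2/3) = -1.
Reached (1/3) = 1. Collecting the sign flips along the way, the symbol is +1.

1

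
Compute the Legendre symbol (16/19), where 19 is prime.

1

Euler's criterion: (16/19) ≡ 16^9 (mod 19).
16^2 ≡ 9 (mod 19)
16^4 ≡ 5 (mod 19)
16^8 ≡ 6 (mod 19)
16^9 = 16^(8+1) ≡ 1 (mod 19).
Result is 1, so (16/19) = 1.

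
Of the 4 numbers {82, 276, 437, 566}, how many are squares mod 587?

2

(82/587) = +1 → QR.
(276/587) = -1 → non-residue.
(437/587) = +1 → QR.
(566/587) = -1 → non-residue.
Total quadratic residues among the 4: 2.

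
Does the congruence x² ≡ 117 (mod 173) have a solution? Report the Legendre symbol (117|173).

Euler's criterion: (117/173) ≡ 117^86 (mod 173).
117^2 ≡ 22 (mod 173)
117^4 ≡ 138 (mod 173)
117^8 ≡ 14 (mod 173)
117^16 ≡ 23 (mod 173)
117^32 ≡ 10 (mod 173)
117^64 ≡ 100 (mod 173)
117^86 = 117^(64+16+4+2) ≡ 1 (mod 173).
Result is 1, so (117/173) = 1.

1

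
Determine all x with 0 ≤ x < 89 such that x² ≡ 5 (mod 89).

19, 70

89 ≡ 1 (mod 4), so we find a root by search.
Trying successive values, 19² = 361 ≡ 5 (mod 89). The other root is 89 − 19 = 70.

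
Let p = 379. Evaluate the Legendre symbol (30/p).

1

Euler's criterion: (30/379) ≡ 30^189 (mod 379).
30^2 ≡ 142 (mod 379)
30^4 ≡ 77 (mod 379)
30^8 ≡ 244 (mod 379)
30^16 ≡ 33 (mod 379)
30^32 ≡ 331 (mod 379)
30^64 ≡ 30 (mod 379)
30^128 ≡ 142 (mod 379)
30^189 = 30^(128+32+16+8+4+1) ≡ 1 (mod 379).
Result is 1, so (30/379) = 1.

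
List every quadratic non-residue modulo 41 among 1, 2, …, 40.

3 6 7 11 12 13 14 15 17 19 22 24 26 27 28 29 30 34 35 38

Square k = 1,…,20 (k and 41−k give the same square):
1²=1, 2²=4, 3²=9, 4²=16, 5²=25, 6²=36, 7²≡8, 8²≡23, 9²≡40, 10²≡18, 11²≡39, 12²≡21, 13²≡5, 14²≡32, 15²≡20, 16²≡10, 17²≡2, 18²≡37, 19²≡33, 20²≡31 (mod 41).
The residues are {1, 2, 4, 5, 8, 9, 10, 16, 18, 20, 21, 23, 25, 31, 32, 33, 36, 37, 39, 40}; the non-residues are the remaining 20 nonzero classes.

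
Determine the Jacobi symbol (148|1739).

Pull out 2^2: since 1739 ≡ 3 (mod 8), (2/1739) = -1, so (2/1739)^2 = +1.
Reciprocity: 37 ≡ 1 and 1739 ≡ 3 (mod 4), so (37/1739) = +(1739/37).
Reduce top mod 37: now compute (0/37).
Top reduces to 0: gcd > 1, so the symbol is 0.

0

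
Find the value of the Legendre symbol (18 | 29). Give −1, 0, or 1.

-1

Pull out 2: since 29 ≡ 5 (mod 8), (2/29) = -1.
Reciprocity: 9 ≡ 1 and 29 ≡ 1 (mod 4), so (9/29) = +(29/9).
Reduce top mod 9: now compute (2/9).
Pull out 2: since 9 ≡ 1 (mod 8), (2/9) = +1.
Reached (1/9) = 1. Collecting the sign flips along the way, the symbol is -1.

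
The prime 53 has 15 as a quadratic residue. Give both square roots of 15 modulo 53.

53 ≡ 1 (mod 4), so we find a root by search.
Trying successive values, 11² = 121 ≡ 15 (mod 53). The other root is 53 − 11 = 42.

11, 42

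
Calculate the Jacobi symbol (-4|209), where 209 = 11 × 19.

First reduce: -4 ≡ 205 (mod 209).
Reciprocity: 205 ≡ 1 and 209 ≡ 1 (mod 4), so (205/209) = +(209/205).
Reduce top mod 205: now compute (4/205).
Pull out 2^2: since 205 ≡ 5 (mod 8), (2/205) = -1, so (2/205)^2 = +1.
Reached (1/205) = 1. Collecting the sign flips along the way, the symbol is +1.

1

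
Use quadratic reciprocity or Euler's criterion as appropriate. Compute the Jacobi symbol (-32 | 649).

1

First reduce: -32 ≡ 617 (mod 649).
Reciprocity: 617 ≡ 1 and 649 ≡ 1 (mod 4), so (617/649) = +(649/617).
Reduce top mod 617: now compute (32/617).
Pull out 2^5: since 617 ≡ 1 (mod 8), (2/617) = +1, so (2/617)^5 = +1.
Reached (1/617) = 1. Collecting the sign flips along the way, the symbol is +1.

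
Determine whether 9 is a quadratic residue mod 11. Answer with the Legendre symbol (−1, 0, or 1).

Euler's criterion: (9/11) ≡ 9^5 (mod 11).
9^2 ≡ 4 (mod 11)
9^4 ≡ 5 (mod 11)
9^5 = 9^(4+1) ≡ 1 (mod 11).
Result is 1, so (9/11) = 1.

1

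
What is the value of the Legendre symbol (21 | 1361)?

Reciprocity: 21 ≡ 1 and 1361 ≡ 1 (mod 4), so (21/1361) = +(1361/21).
Reduce top mod 21: now compute (17/21).
Reciprocity: 17 ≡ 1 and 21 ≡ 1 (mod 4), so (17/21) = +(21/17).
Reduce top mod 17: now compute (4/17).
Pull out 2^2: since 17 ≡ 1 (mod 8), (2/17) = +1, so (2/17)^2 = +1.
Reached (1/17) = 1. Collecting the sign flips along the way, the symbol is +1.

1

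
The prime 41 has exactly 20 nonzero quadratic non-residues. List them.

3 6 7 11 12 13 14 15 17 19 22 24 26 27 28 29 30 34 35 38

Square k = 1,…,20 (k and 41−k give the same square):
1²=1, 2²=4, 3²=9, 4²=16, 5²=25, 6²=36, 7²≡8, 8²≡23, 9²≡40, 10²≡18, 11²≡39, 12²≡21, 13²≡5, 14²≡32, 15²≡20, 16²≡10, 17²≡2, 18²≡37, 19²≡33, 20²≡31 (mod 41).
The residues are {1, 2, 4, 5, 8, 9, 10, 16, 18, 20, 21, 23, 25, 31, 32, 33, 36, 37, 39, 40}; the non-residues are the remaining 20 nonzero classes.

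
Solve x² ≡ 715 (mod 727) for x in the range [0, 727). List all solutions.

328, 399

Since 727 ≡ 3 (mod 4), a square root of 715 is 715^((727+1)/4) = 715^182 mod 727.
Repeated squaring: 715^2≡144, 715^4≡380, 715^8≡454, 715^16≡375, 715^32≡314, 715^64≡451, 715^128≡568 (mod 727).
715^182 = 715^(128+32+16+4+2) ≡ 399 (mod 727).
Check: 399² = 159201 ≡ 715 (mod 727). The two roots are 328 and 399.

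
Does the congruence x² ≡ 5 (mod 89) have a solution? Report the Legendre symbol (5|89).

Reciprocity: 5 ≡ 1 and 89 ≡ 1 (mod 4), so (5/89) = +(89/5).
Reduce top mod 5: now compute (4/5).
Pull out 2^2: since 5 ≡ 5 (mod 8), (2/5) = -1, so (2/5)^2 = +1.
Reached (1/5) = 1. Collecting the sign flips along the way, the symbol is +1.

1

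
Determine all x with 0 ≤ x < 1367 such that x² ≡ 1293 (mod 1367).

307, 1060

Since 1367 ≡ 3 (mod 4), a square root of 1293 is 1293^((1367+1)/4) = 1293^342 mod 1367.
Repeated squaring: 1293^2≡8, 1293^4≡64, 1293^8≡1362, 1293^16≡25, 1293^32≡625, 1293^64≡1030, 1293^128≡108, 1293^256≡728 (mod 1367).
1293^342 = 1293^(256+64+16+4+2) ≡ 307 (mod 1367).
Check: 307² = 94249 ≡ 1293 (mod 1367). The two roots are 307 and 1060.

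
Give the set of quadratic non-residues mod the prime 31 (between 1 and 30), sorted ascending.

Square k = 1,…,15 (k and 31−k give the same square):
1²=1, 2²=4, 3²=9, 4²=16, 5²=25, 6²≡5, 7²≡18, 8²≡2, 9²≡19, 10²≡7, 11²≡28, 12²≡20, 13²≡14, 14²≡10, 15²≡8 (mod 31).
The residues are {1, 2, 4, 5, 7, 8, 9, 10, 14, 16, 18, 19, 20, 25, 28}; the non-residues are the remaining 15 nonzero classes.

3 6 11 12 13 15 17 21 22 23 24 26 27 29 30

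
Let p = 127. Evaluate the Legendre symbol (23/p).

Euler's criterion: (23/127) ≡ 23^63 (mod 127).
23^2 ≡ 21 (mod 127)
23^4 ≡ 60 (mod 127)
23^8 ≡ 44 (mod 127)
23^16 ≡ 31 (mod 127)
23^32 ≡ 72 (mod 127)
23^63 = 23^(32+16+8+4+2+1) ≡ 126 (mod 127).
Result is 126 ≡ −1, so (23/127) = −1.

-1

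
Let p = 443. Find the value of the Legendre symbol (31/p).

Reciprocity: 31 ≡ 3 and 443 ≡ 3 (mod 4), so (31/443) = −(443/31).
Reduce top mod 31: now compute (9/31).
Reciprocity: 9 ≡ 1 and 31 ≡ 3 (mod 4), so (9/31) = +(31/9).
Reduce top mod 9: now compute (4/9).
Pull out 2^2: since 9 ≡ 1 (mod 8), (2/9) = +1, so (2/9)^2 = +1.
Reached (1/9) = 1. Collecting the sign flips along the way, the symbol is -1.

-1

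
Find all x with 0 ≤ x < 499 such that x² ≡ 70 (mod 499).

84, 415

Since 499 ≡ 3 (mod 4), a square root of 70 is 70^((499+1)/4) = 70^125 mod 499.
Repeated squaring: 70^2≡409, 70^4≡116, 70^8≡482, 70^16≡289, 70^32≡188, 70^64≡414 (mod 499).
70^125 = 70^(64+32+16+8+4+1) ≡ 84 (mod 499).
Check: 84² = 7056 ≡ 70 (mod 499). The two roots are 84 and 415.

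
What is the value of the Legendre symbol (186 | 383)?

1

Euler's criterion: (186/383) ≡ 186^191 (mod 383).
186^2 ≡ 126 (mod 383)
186^4 ≡ 173 (mod 383)
186^8 ≡ 55 (mod 383)
186^16 ≡ 344 (mod 383)
186^32 ≡ 372 (mod 383)
186^64 ≡ 121 (mod 383)
186^128 ≡ 87 (mod 383)
186^191 = 186^(128+32+16+8+4+2+1) ≡ 1 (mod 383).
Result is 1, so (186/383) = 1.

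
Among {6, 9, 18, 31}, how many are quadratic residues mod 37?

(6/37) = -1 → non-residue.
(9/37) = +1 → QR.
(18/37) = -1 → non-residue.
(31/37) = -1 → non-residue.
Total quadratic residues among the 4: 1.

1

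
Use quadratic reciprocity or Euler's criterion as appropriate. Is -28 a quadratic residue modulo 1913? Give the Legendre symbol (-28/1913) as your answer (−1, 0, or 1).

First reduce: -28 ≡ 1885 (mod 1913).
Reciprocity: 1885 ≡ 1 and 1913 ≡ 1 (mod 4), so (1885/1913) = +(1913/1885).
Reduce top mod 1885: now compute (28/1885).
Pull out 2^2: since 1885 ≡ 5 (mod 8), (2/1885) = -1, so (2/1885)^2 = +1.
Reciprocity: 7 ≡ 3 and 1885 ≡ 1 (mod 4), so (7/1885) = +(1885/7).
Reduce top mod 7: now compute (2/7).
Pull out 2: since 7 ≡ 7 (mod 8), (2/7) = +1.
Reached (1/7) = 1. Collecting the sign flips along the way, the symbol is +1.

1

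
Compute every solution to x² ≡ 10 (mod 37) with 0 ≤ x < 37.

11, 26

37 ≡ 1 (mod 4), so we find a root by search.
Trying successive values, 11² = 121 ≡ 10 (mod 37). The other root is 37 − 11 = 26.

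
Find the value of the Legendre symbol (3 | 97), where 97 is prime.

1

Euler's criterion: (3/97) ≡ 3^48 (mod 97).
3^2 ≡ 9 (mod 97)
3^4 ≡ 81 (mod 97)
3^8 ≡ 62 (mod 97)
3^16 ≡ 61 (mod 97)
3^32 ≡ 35 (mod 97)
3^48 = 3^(32+16) ≡ 1 (mod 97).
Result is 1, so (3/97) = 1.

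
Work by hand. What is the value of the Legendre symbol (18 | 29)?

-1

Pull out 2: since 29 ≡ 5 (mod 8), (2/29) = -1.
Reciprocity: 9 ≡ 1 and 29 ≡ 1 (mod 4), so (9/29) = +(29/9).
Reduce top mod 9: now compute (2/9).
Pull out 2: since 9 ≡ 1 (mod 8), (2/9) = +1.
Reached (1/9) = 1. Collecting the sign flips along the way, the symbol is -1.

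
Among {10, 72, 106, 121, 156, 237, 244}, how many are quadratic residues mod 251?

4

(10/251) = -1 → non-residue.
(72/251) = -1 → non-residue.
(106/251) = +1 → QR.
(121/251) = +1 → QR.
(156/251) = +1 → QR.
(237/251) = +1 → QR.
(244/251) = -1 → non-residue.
Total quadratic residues among the 7: 4.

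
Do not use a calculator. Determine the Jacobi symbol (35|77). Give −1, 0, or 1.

0

Reciprocity: 35 ≡ 3 and 77 ≡ 1 (mod 4), so (35/77) = +(77/35).
Reduce top mod 35: now compute (7/35).
Reciprocity: 7 ≡ 3 and 35 ≡ 3 (mod 4), so (7/35) = −(35/7).
Reduce top mod 7: now compute (0/7).
Top reduces to 0: gcd > 1, so the symbol is 0.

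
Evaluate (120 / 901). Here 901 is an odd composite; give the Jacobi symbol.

-1

Pull out 2^3: since 901 ≡ 5 (mod 8), (2/901) = -1, so (2/901)^3 = -1.
Reciprocity: 15 ≡ 3 and 901 ≡ 1 (mod 4), so (15/901) = +(901/15).
Reduce top mod 15: now compute (1/15).
Reached (1/15) = 1. Collecting the sign flips along the way, the symbol is -1.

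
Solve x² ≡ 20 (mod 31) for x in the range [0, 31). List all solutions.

12, 19

Since 31 ≡ 3 (mod 4), a square root of 20 is 20^((31+1)/4) = 20^8 mod 31.
Repeated squaring: 20^2≡28, 20^4≡9, 20^8≡19 (mod 31).
20^8 = 20^(8) ≡ 19 (mod 31).
Check: 19² = 361 ≡ 20 (mod 31). The two roots are 12 and 19.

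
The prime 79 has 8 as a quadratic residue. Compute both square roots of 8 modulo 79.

Since 79 ≡ 3 (mod 4), a square root of 8 is 8^((79+1)/4) = 8^20 mod 79.
Repeated squaring: 8^2≡64, 8^4≡67, 8^8≡65, 8^16≡38 (mod 79).
8^20 = 8^(16+4) ≡ 18 (mod 79).
Check: 18² = 324 ≡ 8 (mod 79). The two roots are 18 and 61.

18, 61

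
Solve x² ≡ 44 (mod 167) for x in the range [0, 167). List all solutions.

Since 167 ≡ 3 (mod 4), a square root of 44 is 44^((167+1)/4) = 44^42 mod 167.
Repeated squaring: 44^2≡99, 44^4≡115, 44^8≡32, 44^16≡22, 44^32≡150 (mod 167).
44^42 = 44^(32+8+2) ≡ 85 (mod 167).
Check: 85² = 7225 ≡ 44 (mod 167). The two roots are 82 and 85.

82, 85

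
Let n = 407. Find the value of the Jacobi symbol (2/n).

1

Pull out 2: since 407 ≡ 7 (mod 8), (2/407) = +1.
Reached (1/407) = 1. Collecting the sign flips along the way, the symbol is +1.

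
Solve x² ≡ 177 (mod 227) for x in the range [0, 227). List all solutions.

Since 227 ≡ 3 (mod 4), a square root of 177 is 177^((227+1)/4) = 177^57 mod 227.
Repeated squaring: 177^2≡3, 177^4≡9, 177^8≡81, 177^16≡205, 177^32≡30 (mod 227).
177^57 = 177^(32+16+8+1) ≡ 75 (mod 227).
Check: 75² = 5625 ≡ 177 (mod 227). The two roots are 75 and 152.

75, 152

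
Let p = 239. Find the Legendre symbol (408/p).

First reduce: 408 ≡ 169 (mod 239).
Reciprocity: 169 ≡ 1 and 239 ≡ 3 (mod 4), so (169/239) = +(239/169).
Reduce top mod 169: now compute (70/169).
Pull out 2: since 169 ≡ 1 (mod 8), (2/169) = +1.
Reciprocity: 35 ≡ 3 and 169 ≡ 1 (mod 4), so (35/169) = +(169/35).
Reduce top mod 35: now compute (29/35).
Reciprocity: 29 ≡ 1 and 35 ≡ 3 (mod 4), so (29/35) = +(35/29).
Reduce top mod 29: now compute (6/29).
Pull out 2: since 29 ≡ 5 (mod 8), (2/29) = -1.
Reciprocity: 3 ≡ 3 and 29 ≡ 1 (mod 4), so (3/29) = +(29/3).
Reduce top mod 3: now compute (2/3).
Pull out 2: since 3 ≡ 3 (mod 8), (2/3) = -1.
Reached (1/3) = 1. Collecting the sign flips along the way, the symbol is +1.

1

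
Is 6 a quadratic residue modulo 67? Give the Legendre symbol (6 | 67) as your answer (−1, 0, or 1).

1

Pull out 2: since 67 ≡ 3 (mod 8), (2/67) = -1.
Reciprocity: 3 ≡ 3 and 67 ≡ 3 (mod 4), so (3/67) = −(67/3).
Reduce top mod 3: now compute (1/3).
Reached (1/3) = 1. Collecting the sign flips along the way, the symbol is +1.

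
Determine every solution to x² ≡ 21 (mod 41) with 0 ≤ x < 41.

41 ≡ 1 (mod 4), so we find a root by search.
Trying successive values, 12² = 144 ≡ 21 (mod 41). The other root is 41 − 12 = 29.

12, 29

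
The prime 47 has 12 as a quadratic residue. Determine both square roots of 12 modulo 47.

23, 24

Since 47 ≡ 3 (mod 4), a square root of 12 is 12^((47+1)/4) = 12^12 mod 47.
Repeated squaring: 12^2≡3, 12^4≡9, 12^8≡34 (mod 47).
12^12 = 12^(8+4) ≡ 24 (mod 47).
Check: 24² = 576 ≡ 12 (mod 47). The two roots are 23 and 24.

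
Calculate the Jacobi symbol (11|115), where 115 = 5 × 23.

Reciprocity: 11 ≡ 3 and 115 ≡ 3 (mod 4), so (11/115) = −(115/11).
Reduce top mod 11: now compute (5/11).
Reciprocity: 5 ≡ 1 and 11 ≡ 3 (mod 4), so (5/11) = +(11/5).
Reduce top mod 5: now compute (1/5).
Reached (1/5) = 1. Collecting the sign flips along the way, the symbol is -1.

-1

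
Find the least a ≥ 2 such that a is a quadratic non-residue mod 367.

3

(2/367) = +1, so 2 is a residue.
(3/367) = −1, so 3 is the smallest positive non-residue mod 367.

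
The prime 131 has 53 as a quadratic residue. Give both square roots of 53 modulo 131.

Since 131 ≡ 3 (mod 4), a square root of 53 is 53^((131+1)/4) = 53^33 mod 131.
Repeated squaring: 53^2≡58, 53^4≡89, 53^8≡61, 53^16≡53, 53^32≡58 (mod 131).
53^33 = 53^(32+1) ≡ 61 (mod 131).
Check: 61² = 3721 ≡ 53 (mod 131). The two roots are 61 and 70.

61, 70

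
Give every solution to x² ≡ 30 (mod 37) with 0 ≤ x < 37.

37 ≡ 1 (mod 4), so we find a root by search.
Trying successive values, 17² = 289 ≡ 30 (mod 37). The other root is 37 − 17 = 20.

17, 20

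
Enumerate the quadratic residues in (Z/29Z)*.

1 4 5 6 7 9 13 16 20 22 23 24 25 28

Square k = 1,…,14 (k and 29−k give the same square):
1²=1, 2²=4, 3²=9, 4²=16, 5²=25, 6²≡7, 7²≡20, 8²≡6, 9²≡23, 10²≡13, 11²≡5, 12²≡28, 13²≡24, 14²≡22 (mod 29).
So the quadratic residues mod 29 are {1, 4, 5, 6, 7, 9, 13, 16, 20, 22, 23, 24, 25, 28}.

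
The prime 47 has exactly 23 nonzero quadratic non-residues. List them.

Square k = 1,…,23 (k and 47−k give the same square):
1²=1, 2²=4, 3²=9, 4²=16, 5²=25, 6²=36, 7²≡2, 8²≡17, 9²≡34, 10²≡6, 11²≡27, 12²≡3, 13²≡28, 14²≡8, 15²≡37, 16²≡21, 17²≡7, 18²≡42, 19²≡32, 20²≡24, 21²≡18, 22²≡14, 23²≡12 (mod 47).
The residues are {1, 2, 3, 4, 6, 7, 8, 9, 12, 14, 16, 17, 18, 21, 24, 25, 27, 28, 32, 34, 36, 37, 42}; the non-residues are the remaining 23 nonzero classes.

5 10 11 13 15 19 20 22 23 26 29 30 31 33 35 38 39 40 41 43 44 45 46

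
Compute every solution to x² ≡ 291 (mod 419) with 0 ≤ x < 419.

70, 349

Since 419 ≡ 3 (mod 4), a square root of 291 is 291^((419+1)/4) = 291^105 mod 419.
Repeated squaring: 291^2≡43, 291^4≡173, 291^8≡180, 291^16≡137, 291^32≡333, 291^64≡273 (mod 419).
291^105 = 291^(64+32+8+1) ≡ 349 (mod 419).
Check: 349² = 121801 ≡ 291 (mod 419). The two roots are 70 and 349.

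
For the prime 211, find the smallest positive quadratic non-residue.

(2/211) = −1, so 2 is the smallest positive non-residue mod 211.

2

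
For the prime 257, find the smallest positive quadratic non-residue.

3

(2/257) = +1, so 2 is a residue.
(3/257) = −1, so 3 is the smallest positive non-residue mod 257.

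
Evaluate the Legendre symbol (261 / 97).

-1

Euler's criterion: (261/97) ≡ 67^48 (mod 97).
67^2 ≡ 27 (mod 97)
67^4 ≡ 50 (mod 97)
67^8 ≡ 75 (mod 97)
67^16 ≡ 96 (mod 97)
67^32 ≡ 1 (mod 97)
67^48 = 67^(32+16) ≡ 96 (mod 97).
Result is 96 ≡ −1, so (261/97) = −1.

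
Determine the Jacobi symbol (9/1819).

Reciprocity: 9 ≡ 1 and 1819 ≡ 3 (mod 4), so (9/1819) = +(1819/9).
Reduce top mod 9: now compute (1/9).
Reached (1/9) = 1. Collecting the sign flips along the way, the symbol is +1.

1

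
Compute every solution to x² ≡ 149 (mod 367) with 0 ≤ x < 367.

Since 367 ≡ 3 (mod 4), a square root of 149 is 149^((367+1)/4) = 149^92 mod 367.
Repeated squaring: 149^2≡181, 149^4≡98, 149^8≡62, 149^16≡174, 149^32≡182, 149^64≡94 (mod 367).
149^92 = 149^(64+16+8+4) ≡ 227 (mod 367).
Check: 227² = 51529 ≡ 149 (mod 367). The two roots are 140 and 227.

140, 227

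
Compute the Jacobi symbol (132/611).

1

Pull out 2^2: since 611 ≡ 3 (mod 8), (2/611) = -1, so (2/611)^2 = +1.
Reciprocity: 33 ≡ 1 and 611 ≡ 3 (mod 4), so (33/611) = +(611/33).
Reduce top mod 33: now compute (17/33).
Reciprocity: 17 ≡ 1 and 33 ≡ 1 (mod 4), so (17/33) = +(33/17).
Reduce top mod 17: now compute (16/17).
Pull out 2^4: since 17 ≡ 1 (mod 8), (2/17) = +1, so (2/17)^4 = +1.
Reached (1/17) = 1. Collecting the sign flips along the way, the symbol is +1.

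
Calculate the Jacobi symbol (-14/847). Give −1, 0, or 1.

First reduce: -14 ≡ 833 (mod 847).
Reciprocity: 833 ≡ 1 and 847 ≡ 3 (mod 4), so (833/847) = +(847/833).
Reduce top mod 833: now compute (14/833).
Pull out 2: since 833 ≡ 1 (mod 8), (2/833) = +1.
Reciprocity: 7 ≡ 3 and 833 ≡ 1 (mod 4), so (7/833) = +(833/7).
Reduce top mod 7: now compute (0/7).
Top reduces to 0: gcd > 1, so the symbol is 0.

0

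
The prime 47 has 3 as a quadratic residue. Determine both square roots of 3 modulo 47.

Since 47 ≡ 3 (mod 4), a square root of 3 is 3^((47+1)/4) = 3^12 mod 47.
Repeated squaring: 3^2≡9, 3^4≡34, 3^8≡28 (mod 47).
3^12 = 3^(8+4) ≡ 12 (mod 47).
Check: 12² = 144 ≡ 3 (mod 47). The two roots are 12 and 35.

12, 35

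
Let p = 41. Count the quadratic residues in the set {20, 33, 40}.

3

(20/41) = +1 → QR.
(33/41) = +1 → QR.
(40/41) = +1 → QR.
Total quadratic residues among the 3: 3.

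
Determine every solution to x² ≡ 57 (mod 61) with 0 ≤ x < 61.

61 ≡ 1 (mod 4), so we find a root by search.
Trying successive values, 22² = 484 ≡ 57 (mod 61). The other root is 61 − 22 = 39.

22, 39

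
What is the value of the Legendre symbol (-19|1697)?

First reduce: -19 ≡ 1678 (mod 1697).
Pull out 2: since 1697 ≡ 1 (mod 8), (2/1697) = +1.
Reciprocity: 839 ≡ 3 and 1697 ≡ 1 (mod 4), so (839/1697) = +(1697/839).
Reduce top mod 839: now compute (19/839).
Reciprocity: 19 ≡ 3 and 839 ≡ 3 (mod 4), so (19/839) = −(839/19).
Reduce top mod 19: now compute (3/19).
Reciprocity: 3 ≡ 3 and 19 ≡ 3 (mod 4), so (3/19) = −(19/3).
Reduce top mod 3: now compute (1/3).
Reached (1/3) = 1. Collecting the sign flips along the way, the symbol is +1.

1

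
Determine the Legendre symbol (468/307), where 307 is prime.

First reduce: 468 ≡ 161 (mod 307).
Reciprocity: 161 ≡ 1 and 307 ≡ 3 (mod 4), so (161/307) = +(307/161).
Reduce top mod 161: now compute (146/161).
Pull out 2: since 161 ≡ 1 (mod 8), (2/161) = +1.
Reciprocity: 73 ≡ 1 and 161 ≡ 1 (mod 4), so (73/161) = +(161/73).
Reduce top mod 73: now compute (15/73).
Reciprocity: 15 ≡ 3 and 73 ≡ 1 (mod 4), so (15/73) = +(73/15).
Reduce top mod 15: now compute (13/15).
Reciprocity: 13 ≡ 1 and 15 ≡ 3 (mod 4), so (13/15) = +(15/13).
Reduce top mod 13: now compute (2/13).
Pull out 2: since 13 ≡ 5 (mod 8), (2/13) = -1.
Reached (1/13) = 1. Collecting the sign flips along the way, the symbol is -1.

-1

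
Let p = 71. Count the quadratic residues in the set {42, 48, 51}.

(42/71) = -1 → non-residue.
(48/71) = +1 → QR.
(51/71) = -1 → non-residue.
Total quadratic residues among the 3: 1.

1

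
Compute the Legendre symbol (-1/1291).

First reduce: -1 ≡ 1290 (mod 1291).
Pull out 2: since 1291 ≡ 3 (mod 8), (2/1291) = -1.
Reciprocity: 645 ≡ 1 and 1291 ≡ 3 (mod 4), so (645/1291) = +(1291/645).
Reduce top mod 645: now compute (1/645).
Reached (1/645) = 1. Collecting the sign flips along the way, the symbol is -1.

-1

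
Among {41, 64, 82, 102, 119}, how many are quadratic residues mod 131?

(41/131) = +1 → QR.
(64/131) = +1 → QR.
(82/131) = -1 → non-residue.
(102/131) = +1 → QR.
(119/131) = -1 → non-residue.
Total quadratic residues among the 5: 3.

3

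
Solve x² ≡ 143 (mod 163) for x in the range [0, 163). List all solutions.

44, 119

Since 163 ≡ 3 (mod 4), a square root of 143 is 143^((163+1)/4) = 143^41 mod 163.
Repeated squaring: 143^2≡74, 143^4≡97, 143^8≡118, 143^16≡69, 143^32≡34 (mod 163).
143^41 = 143^(32+8+1) ≡ 119 (mod 163).
Check: 119² = 14161 ≡ 143 (mod 163). The two roots are 44 and 119.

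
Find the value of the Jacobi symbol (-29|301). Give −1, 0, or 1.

First reduce: -29 ≡ 272 (mod 301).
Pull out 2^4: since 301 ≡ 5 (mod 8), (2/301) = -1, so (2/301)^4 = +1.
Reciprocity: 17 ≡ 1 and 301 ≡ 1 (mod 4), so (17/301) = +(301/17).
Reduce top mod 17: now compute (12/17).
Pull out 2^2: since 17 ≡ 1 (mod 8), (2/17) = +1, so (2/17)^2 = +1.
Reciprocity: 3 ≡ 3 and 17 ≡ 1 (mod 4), so (3/17) = +(17/3).
Reduce top mod 3: now compute (2/3).
Pull out 2: since 3 ≡ 3 (mod 8), (2/3) = -1.
Reached (1/3) = 1. Collecting the sign flips along the way, the symbol is -1.

-1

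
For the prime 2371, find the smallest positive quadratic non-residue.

(2/2371) = −1, so 2 is the smallest positive non-residue mod 2371.

2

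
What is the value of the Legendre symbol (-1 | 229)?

1

First reduce: -1 ≡ 228 (mod 229).
Pull out 2^2: since 229 ≡ 5 (mod 8), (2/229) = -1, so (2/229)^2 = +1.
Reciprocity: 57 ≡ 1 and 229 ≡ 1 (mod 4), so (57/229) = +(229/57).
Reduce top mod 57: now compute (1/57).
Reached (1/57) = 1. Collecting the sign flips along the way, the symbol is +1.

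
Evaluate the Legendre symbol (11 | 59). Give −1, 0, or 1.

-1

Euler's criterion: (11/59) ≡ 11^29 (mod 59).
11^2 ≡ 3 (mod 59)
11^4 ≡ 9 (mod 59)
11^8 ≡ 22 (mod 59)
11^16 ≡ 12 (mod 59)
11^29 = 11^(16+8+4+1) ≡ 58 (mod 59).
Result is 58 ≡ −1, so (11/59) = −1.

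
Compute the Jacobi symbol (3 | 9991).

-1

Reciprocity: 3 ≡ 3 and 9991 ≡ 3 (mod 4), so (3/9991) = −(9991/3).
Reduce top mod 3: now compute (1/3).
Reached (1/3) = 1. Collecting the sign flips along the way, the symbol is -1.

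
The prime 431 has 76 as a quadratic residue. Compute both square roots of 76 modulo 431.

Since 431 ≡ 3 (mod 4), a square root of 76 is 76^((431+1)/4) = 76^108 mod 431.
Repeated squaring: 76^2≡173, 76^4≡190, 76^8≡327, 76^16≡41, 76^32≡388, 76^64≡125 (mod 431).
76^108 = 76^(64+32+8+4) ≡ 394 (mod 431).
Check: 394² = 155236 ≡ 76 (mod 431). The two roots are 37 and 394.

37, 394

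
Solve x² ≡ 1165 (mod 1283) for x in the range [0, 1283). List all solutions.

471, 812

Since 1283 ≡ 3 (mod 4), a square root of 1165 is 1165^((1283+1)/4) = 1165^321 mod 1283.
Repeated squaring: 1165^2≡1094, 1165^4≡1080, 1165^8≡153, 1165^16≡315, 1165^32≡434, 1165^64≡1038, 1165^128≡1007, 1165^256≡479 (mod 1283).
1165^321 = 1165^(256+64+1) ≡ 471 (mod 1283).
Check: 471² = 221841 ≡ 1165 (mod 1283). The two roots are 471 and 812.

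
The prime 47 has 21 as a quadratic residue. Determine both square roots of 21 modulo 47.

16, 31

Since 47 ≡ 3 (mod 4), a square root of 21 is 21^((47+1)/4) = 21^12 mod 47.
Repeated squaring: 21^2≡18, 21^4≡42, 21^8≡25 (mod 47).
21^12 = 21^(8+4) ≡ 16 (mod 47).
Check: 16² = 256 ≡ 21 (mod 47). The two roots are 16 and 31.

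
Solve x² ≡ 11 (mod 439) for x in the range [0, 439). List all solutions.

124, 315

Since 439 ≡ 3 (mod 4), a square root of 11 is 11^((439+1)/4) = 11^110 mod 439.
Repeated squaring: 11^2≡121, 11^4≡154, 11^8≡10, 11^16≡100, 11^32≡342, 11^64≡190 (mod 439).
11^110 = 11^(64+32+8+4+2) ≡ 315 (mod 439).
Check: 315² = 99225 ≡ 11 (mod 439). The two roots are 124 and 315.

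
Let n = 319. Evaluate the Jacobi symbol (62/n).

Pull out 2: since 319 ≡ 7 (mod 8), (2/319) = +1.
Reciprocity: 31 ≡ 3 and 319 ≡ 3 (mod 4), so (31/319) = −(319/31).
Reduce top mod 31: now compute (9/31).
Reciprocity: 9 ≡ 1 and 31 ≡ 3 (mod 4), so (9/31) = +(31/9).
Reduce top mod 9: now compute (4/9).
Pull out 2^2: since 9 ≡ 1 (mod 8), (2/9) = +1, so (2/9)^2 = +1.
Reached (1/9) = 1. Collecting the sign flips along the way, the symbol is -1.

-1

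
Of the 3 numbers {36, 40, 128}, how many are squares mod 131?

(36/131) = +1 → QR.
(40/131) = -1 → non-residue.
(128/131) = -1 → non-residue.
Total quadratic residues among the 3: 1.

1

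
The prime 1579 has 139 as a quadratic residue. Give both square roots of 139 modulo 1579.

Since 1579 ≡ 3 (mod 4), a square root of 139 is 139^((1579+1)/4) = 139^395 mod 1579.
Repeated squaring: 139^2≡373, 139^4≡177, 139^8≡1328, 139^16≡1420, 139^32≡17, 139^64≡289, 139^128≡1413, 139^256≡713 (mod 1579).
139^395 = 139^(256+128+8+2+1) ≡ 169 (mod 1579).
Check: 169² = 28561 ≡ 139 (mod 1579). The two roots are 169 and 1410.

169, 1410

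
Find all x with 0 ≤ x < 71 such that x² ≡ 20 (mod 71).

34, 37

Since 71 ≡ 3 (mod 4), a square root of 20 is 20^((71+1)/4) = 20^18 mod 71.
Repeated squaring: 20^2≡45, 20^4≡37, 20^8≡20, 20^16≡45 (mod 71).
20^18 = 20^(16+2) ≡ 37 (mod 71).
Check: 37² = 1369 ≡ 20 (mod 71). The two roots are 34 and 37.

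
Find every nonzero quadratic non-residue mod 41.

3,6,7,11,12,13,14,15,17,19,22,24,26,27,28,29,30,34,35,38

Square k = 1,…,20 (k and 41−k give the same square):
1²=1, 2²=4, 3²=9, 4²=16, 5²=25, 6²=36, 7²≡8, 8²≡23, 9²≡40, 10²≡18, 11²≡39, 12²≡21, 13²≡5, 14²≡32, 15²≡20, 16²≡10, 17²≡2, 18²≡37, 19²≡33, 20²≡31 (mod 41).
The residues are {1, 2, 4, 5, 8, 9, 10, 16, 18, 20, 21, 23, 25, 31, 32, 33, 36, 37, 39, 40}; the non-residues are the remaining 20 nonzero classes.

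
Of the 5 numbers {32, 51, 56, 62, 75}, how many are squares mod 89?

(32/89) = +1 → QR.
(51/89) = -1 → non-residue.
(56/89) = -1 → non-residue.
(62/89) = -1 → non-residue.
(75/89) = -1 → non-residue.
Total quadratic residues among the 5: 1.

1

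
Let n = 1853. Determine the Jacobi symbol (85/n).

0

Reciprocity: 85 ≡ 1 and 1853 ≡ 1 (mod 4), so (85/1853) = +(1853/85).
Reduce top mod 85: now compute (68/85).
Pull out 2^2: since 85 ≡ 5 (mod 8), (2/85) = -1, so (2/85)^2 = +1.
Reciprocity: 17 ≡ 1 and 85 ≡ 1 (mod 4), so (17/85) = +(85/17).
Reduce top mod 17: now compute (0/17).
Top reduces to 0: gcd > 1, so the symbol is 0.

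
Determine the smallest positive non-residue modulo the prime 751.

3

(2/751) = +1, so 2 is a residue.
(3/751) = −1, so 3 is the smallest positive non-residue mod 751.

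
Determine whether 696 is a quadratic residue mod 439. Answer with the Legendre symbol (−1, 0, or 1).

Euler's criterion: (696/439) ≡ 257^219 (mod 439).
257^2 ≡ 199 (mod 439)
257^4 ≡ 91 (mod 439)
257^8 ≡ 379 (mod 439)
257^16 ≡ 88 (mod 439)
257^32 ≡ 281 (mod 439)
257^64 ≡ 380 (mod 439)
257^128 ≡ 408 (mod 439)
257^219 = 257^(128+64+16+8+2+1) ≡ 438 (mod 439).
Result is 438 ≡ −1, so (696/439) = −1.

-1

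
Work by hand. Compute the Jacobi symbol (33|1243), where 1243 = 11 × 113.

Reciprocity: 33 ≡ 1 and 1243 ≡ 3 (mod 4), so (33/1243) = +(1243/33).
Reduce top mod 33: now compute (22/33).
Pull out 2: since 33 ≡ 1 (mod 8), (2/33) = +1.
Reciprocity: 11 ≡ 3 and 33 ≡ 1 (mod 4), so (11/33) = +(33/11).
Reduce top mod 11: now compute (0/11).
Top reduces to 0: gcd > 1, so the symbol is 0.

0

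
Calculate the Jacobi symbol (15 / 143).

-1

Reciprocity: 15 ≡ 3 and 143 ≡ 3 (mod 4), so (15/143) = −(143/15).
Reduce top mod 15: now compute (8/15).
Pull out 2^3: since 15 ≡ 7 (mod 8), (2/15) = +1, so (2/15)^3 = +1.
Reached (1/15) = 1. Collecting the sign flips along the way, the symbol is -1.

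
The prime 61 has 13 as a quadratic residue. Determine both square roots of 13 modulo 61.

14, 47

61 ≡ 1 (mod 4), so we find a root by search.
Trying successive values, 14² = 196 ≡ 13 (mod 61). The other root is 61 − 14 = 47.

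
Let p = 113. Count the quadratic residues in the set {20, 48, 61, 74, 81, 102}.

3

(20/113) = -1 → non-residue.
(48/113) = -1 → non-residue.
(61/113) = +1 → QR.
(74/113) = -1 → non-residue.
(81/113) = +1 → QR.
(102/113) = +1 → QR.
Total quadratic residues among the 6: 3.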